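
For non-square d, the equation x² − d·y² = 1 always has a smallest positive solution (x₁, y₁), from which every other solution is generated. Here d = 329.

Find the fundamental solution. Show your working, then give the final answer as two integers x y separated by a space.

√329 = [18; 7,4,2,1,1,4,1,1,2,4,7,36, …], period ℓ=12 (even) → k=11
i=0: a=18 ⇒ p=18, q=1
…
i=2: a=4 ⇒ p=526, q=29
…
i=5: a=1 ⇒ p=2884, q=159
i=6: a=4 ⇒ p=13241, q=730
i=7: a=1 ⇒ p=16125, q=889
i=8: a=1 ⇒ p=29366, q=1619
i=9: a=2 ⇒ p=74857, q=4127
i=10: a=4 ⇒ p=328794, q=18127
i=11: a=7 ⇒ p=2376415, q=131016
(x₁, y₁) = (2376415, 131016);  2376415² − 329·131016² = 1 ✓

2376415 131016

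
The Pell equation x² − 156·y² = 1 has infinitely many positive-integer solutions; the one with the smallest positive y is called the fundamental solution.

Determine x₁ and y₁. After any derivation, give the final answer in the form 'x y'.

25 2

√156 → a₀=12, period (2,24); ℓ=2 even so k=1
a_0=12:  p_0=12·1+0=12,  q_0=12·0+1=1
a_1=2:  p_1=2·12+1=25,  q_1=2·1+0=2
→ (25, 2).  Check: 25²=625, 156·2²=624, difference 1.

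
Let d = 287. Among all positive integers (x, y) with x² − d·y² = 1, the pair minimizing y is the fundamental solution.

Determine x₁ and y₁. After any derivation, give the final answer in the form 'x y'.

288 17

[16; 1,15,1,32] for √287; ℓ=4 ⇒ convergent index 3
step 0: (16, 1)  from 16·(1,0) + (0,1)
…
step 2: (271, 16)  from 15·(17,1) + (16,1)
step 3: (288, 17)  from 1·(271,16) + (17,1)
→ (288, 17).  Check: 288²=82944, 287·17²=82943, difference 1.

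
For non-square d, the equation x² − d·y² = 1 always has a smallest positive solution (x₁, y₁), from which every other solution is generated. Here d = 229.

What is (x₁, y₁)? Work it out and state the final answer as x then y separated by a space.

5848201 386460

√229 = [15; 7,1,1,7,30, …], period ℓ=5 (odd) → k=9
k=0  a_k=15  p_k/q_k = 15/1
k=1  a_k=7  p_k/q_k = 106/7
k=2  a_k=1  p_k/q_k = 121/8
…
k=5  a_k=30  p_k/q_k = 51527/3405
k=6  a_k=7  p_k/q_k = 362399/23948
…
k=8  a_k=1  p_k/q_k = 776325/51301
k=9  a_k=7  p_k/q_k = 5848201/386460
(x₁, y₁) = (5848201, 386460);  5848201² − 229·386460² = 1 ✓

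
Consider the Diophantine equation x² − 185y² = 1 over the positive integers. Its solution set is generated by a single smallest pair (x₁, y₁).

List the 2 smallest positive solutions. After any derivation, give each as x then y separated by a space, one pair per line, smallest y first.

9249 680
171088001 12578640

√185 → a₀=13, period (1,1,1,1,26); ℓ=5 odd so k=9
step 0: (13, 1)  from 13·(1,0) + (0,1)
step 1: (14, 1)  from 1·(13,1) + (1,0)
…
step 4: (68, 5)  from 1·(41,3) + (27,2)
step 5: (1809, 133)  from 26·(68,5) + (41,3)
step 6: (1877, 138)  from 1·(1809,133) + (68,5)
…
step 8: (5563, 409)  from 1·(3686,271) + (1877,138)
step 9: (9249, 680)  from 1·(5563,409) + (3686,271)
→ (9249, 680).  Check: 9249²=85544001, 185·680²=85544000, difference 1.
n=2: (9249,680)∘(9249,680) = (9249·9249+185·680·680, 9249·680+680·9249) = (171088001,12578640)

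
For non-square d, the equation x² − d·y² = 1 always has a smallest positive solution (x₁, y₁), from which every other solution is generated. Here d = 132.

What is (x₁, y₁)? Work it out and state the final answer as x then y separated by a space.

d=132: √d = [11; 2,22] (ℓ=2, even), read p_1/q_1
step 0: (11, 1)  from 11·(1,0) + (0,1)
step 1: (23, 2)  from 2·(11,1) + (1,0)
fundamental: x₁=23, y₁=2  (since 529 − 132·4 = 1)

23 2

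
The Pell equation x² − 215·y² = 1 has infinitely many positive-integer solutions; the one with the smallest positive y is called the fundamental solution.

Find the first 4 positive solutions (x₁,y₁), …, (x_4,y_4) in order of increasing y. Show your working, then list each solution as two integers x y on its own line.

44 3
3871 264
340604 23229
29969281 2043888

√215 → a₀=14, period (1,1,1,28); ℓ=4 even so k=3
step 0: (14, 1)  from 14·(1,0) + (0,1)
step 1: (15, 1)  from 1·(14,1) + (1,0)
step 2: (29, 2)  from 1·(15,1) + (14,1)
step 3: (44, 3)  from 1·(29,2) + (15,1)
fundamental: x₁=44, y₁=3  (since 1936 − 215·9 = 1)
k=2:  x_2 = 44·44+215·3·3 = 3871,  y_2 = 44·3+3·44 = 264
k=3:  x_3 = 44·3871+215·3·264 = 340604,  y_3 = 44·264+3·3871 = 23229
k=4:  x_4 = 44·340604+215·3·23229 = 29969281,  y_4 = 44·23229+3·340604 = 2043888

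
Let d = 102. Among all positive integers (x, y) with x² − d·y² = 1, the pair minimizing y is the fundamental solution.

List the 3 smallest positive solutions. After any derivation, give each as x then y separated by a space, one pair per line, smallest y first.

[10; 10,20] for √102; ℓ=2 ⇒ convergent index 1
k=0  a_k=10  p_k/q_k = 10/1
k=1  a_k=10  p_k/q_k = 101/10
(x₁, y₁) = (101, 10);  101² − 102·10² = 1 ✓
(101+10√102)^2 = 20401 + 2020√102
(101+10√102)^3 = 4120901 + 408030√102

101 10
20401 2020
4120901 408030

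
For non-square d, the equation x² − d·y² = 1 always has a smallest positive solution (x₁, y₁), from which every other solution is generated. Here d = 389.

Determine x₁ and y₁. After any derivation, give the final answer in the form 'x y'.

d=389: √d = [19; 1,2,1,1,1,1,2,1,38] (ℓ=9, odd), read p_17/q_17
k=0  a_k=19  p_k/q_k = 19/1
k=1  a_k=1  p_k/q_k = 20/1
k=2  a_k=2  p_k/q_k = 59/3
k=3  a_k=1  p_k/q_k = 79/4
k=4  a_k=1  p_k/q_k = 138/7
…
k=6  a_k=1  p_k/q_k = 355/18
k=7  a_k=2  p_k/q_k = 927/47
k=8  a_k=1  p_k/q_k = 1282/65
k=9  a_k=38  p_k/q_k = 49643/2517
k=10  a_k=1  p_k/q_k = 50925/2582
…
k=12  a_k=1  p_k/q_k = 202418/10263
k=13  a_k=1  p_k/q_k = 353911/17944
k=14  a_k=1  p_k/q_k = 556329/28207
k=15  a_k=1  p_k/q_k = 910240/46151
k=16  a_k=2  p_k/q_k = 2376809/120509
k=17  a_k=1  p_k/q_k = 3287049/166660
→ (3287049, 166660).  Check: 3287049²=10804691128401, 389·166660²=10804691128400, difference 1.

3287049 166660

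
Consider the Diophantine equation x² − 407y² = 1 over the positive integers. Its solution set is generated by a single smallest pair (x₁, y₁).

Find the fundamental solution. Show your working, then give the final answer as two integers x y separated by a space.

2663 132

√407 → a₀=20, period (5,1,2,1,5,40); ℓ=6 even so k=5
k=0  a_k=20  p_k/q_k = 20/1
…
k=2  a_k=1  p_k/q_k = 121/6
…
k=4  a_k=1  p_k/q_k = 464/23
k=5  a_k=5  p_k/q_k = 2663/132
(x₁, y₁) = (2663, 132);  2663² − 407·132² = 1 ✓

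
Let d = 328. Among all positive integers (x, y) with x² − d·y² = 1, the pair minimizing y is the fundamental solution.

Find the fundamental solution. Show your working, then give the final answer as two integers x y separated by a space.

√328 → a₀=18, period (9,36); ℓ=2 even so k=1
a_0=18:  p_0=18·1+0=18,  q_0=18·0+1=1
a_1=9:  p_1=9·18+1=163,  q_1=9·1+0=9
fundamental: x₁=163, y₁=9  (since 26569 − 328·81 = 1)

163 9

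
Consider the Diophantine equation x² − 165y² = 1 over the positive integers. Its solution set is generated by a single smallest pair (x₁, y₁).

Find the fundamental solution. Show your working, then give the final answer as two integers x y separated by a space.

√165 = [12; 1,5,2,5,1,24, …], period ℓ=6 (even) → k=5
step 0: (12, 1)  from 12·(1,0) + (0,1)
…
step 4: (912, 71)  from 5·(167,13) + (77,6)
step 5: (1079, 84)  from 1·(912,71) + (167,13)
(x₁, y₁) = (1079, 84);  1079² − 165·84² = 1 ✓

1079 84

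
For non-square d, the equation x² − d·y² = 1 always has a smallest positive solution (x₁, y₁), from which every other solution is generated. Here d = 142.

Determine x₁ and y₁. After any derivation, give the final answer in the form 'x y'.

143 12

d=142: √d = [11; 1,10,1,22] (ℓ=4, even), read p_3/q_3
i=0: a=11 ⇒ p=11, q=1
i=1: a=1 ⇒ p=12, q=1
i=2: a=10 ⇒ p=131, q=11
i=3: a=1 ⇒ p=143, q=12
fundamental: x₁=143, y₁=12  (since 20449 − 142·144 = 1)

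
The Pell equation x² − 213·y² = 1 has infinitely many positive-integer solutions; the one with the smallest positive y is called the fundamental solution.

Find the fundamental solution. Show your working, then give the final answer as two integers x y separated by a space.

194399 13320

√213 → a₀=14, period (1,1,2,6,1,8,1,6,2,1,1,28); ℓ=12 even so k=11
step 0: (14, 1)  from 14·(1,0) + (0,1)
step 1: (15, 1)  from 1·(14,1) + (1,0)
step 2: (29, 2)  from 1·(15,1) + (14,1)
step 3: (73, 5)  from 2·(29,2) + (15,1)
step 4: (467, 32)  from 6·(73,5) + (29,2)
step 5: (540, 37)  from 1·(467,32) + (73,5)
step 6: (4787, 328)  from 8·(540,37) + (467,32)
…
step 8: (36749, 2518)  from 6·(5327,365) + (4787,328)
step 9: (78825, 5401)  from 2·(36749,2518) + (5327,365)
step 10: (115574, 7919)  from 1·(78825,5401) + (36749,2518)
step 11: (194399, 13320)  from 1·(115574,7919) + (78825,5401)
fundamental: x₁=194399, y₁=13320  (since 37790971201 − 213·177422400 = 1)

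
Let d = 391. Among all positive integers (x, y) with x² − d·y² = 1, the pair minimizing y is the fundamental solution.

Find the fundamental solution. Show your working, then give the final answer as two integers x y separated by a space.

√391 → a₀=19, period (1,3,2,2,1,…,3,1,38); ℓ=16 even so k=15
k=0  a_k=19  p_k/q_k = 19/1
k=1  a_k=1  p_k/q_k = 20/1
k=2  a_k=3  p_k/q_k = 79/4
k=3  a_k=2  p_k/q_k = 178/9
…
k=5  a_k=1  p_k/q_k = 613/31
k=6  a_k=1  p_k/q_k = 1048/53
…
k=8  a_k=19  p_k/q_k = 52519/2656
…
k=10  a_k=1  p_k/q_k = 160266/8105
…
k=12  a_k=2  p_k/q_k = 696292/35213
…
k=14  a_k=3  p_k/q_k = 5678083/287153
k=15  a_k=1  p_k/q_k = 7338680/371133
fundamental: x₁=7338680, y₁=371133  (since 53856224142400 − 391·137739703689 = 1)

7338680 371133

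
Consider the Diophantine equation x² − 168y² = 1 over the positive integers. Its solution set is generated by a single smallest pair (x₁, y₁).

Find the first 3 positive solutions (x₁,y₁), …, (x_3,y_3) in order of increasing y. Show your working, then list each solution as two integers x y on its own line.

d=168: √d = [12; 1,24] (ℓ=2, even), read p_1/q_1
step 0: (12, 1)  from 12·(1,0) + (0,1)
step 1: (13, 1)  from 1·(12,1) + (1,0)
→ (13, 1).  Check: 13²=169, 168·1²=168, difference 1.
(x_2, y_2) = (13·13 + 168·1·1, 13·1 + 1·13) = (337, 26)
(x_3, y_3) = (13·337 + 168·1·26, 13·26 + 1·337) = (8749, 675)

13 1
337 26
8749 675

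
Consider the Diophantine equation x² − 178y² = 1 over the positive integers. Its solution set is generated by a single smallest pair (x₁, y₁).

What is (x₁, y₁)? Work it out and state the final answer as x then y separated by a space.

1601 120

√178 = [13; 2,1,12,1,2,26, …], period ℓ=6 (even) → k=5
i=0: a=13 ⇒ p=13, q=1
…
i=4: a=1 ⇒ p=547, q=41
i=5: a=2 ⇒ p=1601, q=120
→ (1601, 120).  Check: 1601²=2563201, 178·120²=2563200, difference 1.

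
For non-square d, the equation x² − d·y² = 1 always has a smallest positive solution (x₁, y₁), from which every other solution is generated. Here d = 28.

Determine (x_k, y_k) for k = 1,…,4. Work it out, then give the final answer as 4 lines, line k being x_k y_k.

127 24
32257 6096
8193151 1548360
2081028097 393277344

[5; 3,2,3,10] for √28; ℓ=4 ⇒ convergent index 3
i=0: a=5 ⇒ p=5, q=1
…
i=2: a=2 ⇒ p=37, q=7
i=3: a=3 ⇒ p=127, q=24
(x₁, y₁) = (127, 24);  127² − 28·24² = 1 ✓
n=2: (127,24)∘(127,24) = (127·127+28·24·24, 127·24+24·127) = (32257,6096)
n=3: (32257,6096)∘(127,24) = (127·32257+28·24·6096, 127·6096+24·32257) = (8193151,1548360)
n=4: (8193151,1548360)∘(127,24) = (127·8193151+28·24·1548360, 127·1548360+24·8193151) = (2081028097,393277344)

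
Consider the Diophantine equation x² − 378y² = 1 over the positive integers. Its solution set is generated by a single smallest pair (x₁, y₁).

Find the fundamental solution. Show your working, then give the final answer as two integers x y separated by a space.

8749 450

d=378: √d = [19; 2,3,1,4,1,3,2,38] (ℓ=8, even), read p_7/q_7
k=0  a_k=19  p_k/q_k = 19/1
k=1  a_k=2  p_k/q_k = 39/2
k=2  a_k=3  p_k/q_k = 136/7
k=3  a_k=1  p_k/q_k = 175/9
…
k=6  a_k=3  p_k/q_k = 3869/199
k=7  a_k=2  p_k/q_k = 8749/450
fundamental: x₁=8749, y₁=450  (since 76545001 − 378·202500 = 1)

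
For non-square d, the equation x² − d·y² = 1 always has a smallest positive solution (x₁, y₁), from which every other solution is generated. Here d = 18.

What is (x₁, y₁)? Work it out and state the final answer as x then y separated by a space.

17 4

√18 → a₀=4, period (4,8); ℓ=2 even so k=1
step 0: (4, 1)  from 4·(1,0) + (0,1)
step 1: (17, 4)  from 4·(4,1) + (1,0)
(x₁, y₁) = (17, 4);  17² − 18·4² = 1 ✓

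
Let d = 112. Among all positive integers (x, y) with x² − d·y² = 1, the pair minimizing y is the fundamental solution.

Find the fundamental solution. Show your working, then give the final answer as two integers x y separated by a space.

√112 = [10; 1,1,2,1,1,20, …], period ℓ=6 (even) → k=5
a_0=10:  p_0=10·1+0=10,  q_0=10·0+1=1
a_1=1:  p_1=1·10+1=11,  q_1=1·1+0=1
…
a_4=1:  p_4=1·53+21=74,  q_4=1·5+2=7
a_5=1:  p_5=1·74+53=127,  q_5=1·7+5=12
(x₁, y₁) = (127, 12);  127² − 112·12² = 1 ✓

127 12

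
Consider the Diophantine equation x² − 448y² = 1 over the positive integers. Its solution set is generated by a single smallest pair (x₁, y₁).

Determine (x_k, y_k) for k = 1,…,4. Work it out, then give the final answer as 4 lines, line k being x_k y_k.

[21; 6,42] for √448; ℓ=2 ⇒ convergent index 1
step 0: (21, 1)  from 21·(1,0) + (0,1)
step 1: (127, 6)  from 6·(21,1) + (1,0)
(x₁, y₁) = (127, 6);  127² − 448·6² = 1 ✓
(127+6√448)^2 = 32257 + 1524√448
(127+6√448)^3 = 8193151 + 387090√448
(127+6√448)^4 = 2081028097 + 98319336√448

127 6
32257 1524
8193151 387090
2081028097 98319336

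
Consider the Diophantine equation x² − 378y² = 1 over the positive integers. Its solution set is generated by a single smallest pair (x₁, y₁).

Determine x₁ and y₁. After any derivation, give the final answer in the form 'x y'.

8749 450

d=378: √d = [19; 2,3,1,4,1,3,2,38] (ℓ=8, even), read p_7/q_7
a_0=19:  p_0=19·1+0=19,  q_0=19·0+1=1
a_1=2:  p_1=2·19+1=39,  q_1=2·1+0=2
…
a_3=1:  p_3=1·136+39=175,  q_3=1·7+2=9
…
a_5=1:  p_5=1·836+175=1011,  q_5=1·43+9=52
a_6=3:  p_6=3·1011+836=3869,  q_6=3·52+43=199
a_7=2:  p_7=2·3869+1011=8749,  q_7=2·199+52=450
(x₁, y₁) = (8749, 450);  8749² − 378·450² = 1 ✓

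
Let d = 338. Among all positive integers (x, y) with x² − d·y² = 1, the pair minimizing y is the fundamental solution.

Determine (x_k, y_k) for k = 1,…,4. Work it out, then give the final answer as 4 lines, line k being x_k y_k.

√338 = [18; 2,1,1,2,36, …], period ℓ=5 (odd) → k=9
i=0: a=18 ⇒ p=18, q=1
…
i=3: a=1 ⇒ p=92, q=5
i=4: a=2 ⇒ p=239, q=13
…
i=7: a=1 ⇒ p=26327, q=1432
i=8: a=1 ⇒ p=43958, q=2391
i=9: a=2 ⇒ p=114243, q=6214
fundamental: x₁=114243, y₁=6214  (since 13051463049 − 338·38613796 = 1)
k=2:  x_2 = 114243·114243+338·6214·6214 = 26102926097,  y_2 = 114243·6214+6214·114243 = 1419812004
k=3:  x_3 = 114243·26102926097+338·6214·1419812004 = 5964153172084899,  y_3 = 114243·1419812004+6214·26102926097 = 324407165539730
k=4:  x_4 = 114243·5964153172084899+338·6214·324407165539730 = 1362725501650887306817,  y_4 = 114243·324407165539730+6214·5964153172084899 = 74122495624090936776

114243 6214
26102926097 1419812004
5964153172084899 324407165539730
1362725501650887306817 74122495624090936776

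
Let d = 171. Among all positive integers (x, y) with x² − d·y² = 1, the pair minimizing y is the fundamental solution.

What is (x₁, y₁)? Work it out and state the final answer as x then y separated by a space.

√171 = [13; 13,26, …], period ℓ=2 (even) → k=1
i=0: a=13 ⇒ p=13, q=1
i=1: a=13 ⇒ p=170, q=13
fundamental: x₁=170, y₁=13  (since 28900 − 171·169 = 1)

170 13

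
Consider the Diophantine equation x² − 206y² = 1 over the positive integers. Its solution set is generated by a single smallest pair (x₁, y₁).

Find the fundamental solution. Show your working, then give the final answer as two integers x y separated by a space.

59535 4148

d=206: √d = [14; 2,1,5,14,5,1,2,28] (ℓ=8, even), read p_7/q_7
k=0  a_k=14  p_k/q_k = 14/1
k=1  a_k=2  p_k/q_k = 29/2
…
k=4  a_k=14  p_k/q_k = 3459/241
k=5  a_k=5  p_k/q_k = 17539/1222
k=6  a_k=1  p_k/q_k = 20998/1463
k=7  a_k=2  p_k/q_k = 59535/4148
(x₁, y₁) = (59535, 4148);  59535² − 206·4148² = 1 ✓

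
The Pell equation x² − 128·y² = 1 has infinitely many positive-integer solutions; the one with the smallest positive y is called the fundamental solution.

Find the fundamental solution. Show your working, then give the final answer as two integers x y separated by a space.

577 51

[11; 3,5,3,22] for √128; ℓ=4 ⇒ convergent index 3
i=0: a=11 ⇒ p=11, q=1
i=1: a=3 ⇒ p=34, q=3
i=2: a=5 ⇒ p=181, q=16
i=3: a=3 ⇒ p=577, q=51
→ (577, 51).  Check: 577²=332929, 128·51²=332928, difference 1.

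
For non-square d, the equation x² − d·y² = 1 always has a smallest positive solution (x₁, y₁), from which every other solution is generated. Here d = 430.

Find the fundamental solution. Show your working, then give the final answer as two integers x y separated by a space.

[20; 1,2,1,3,1,…,2,1,40] for √430; ℓ=14 ⇒ convergent index 13
step 0: (20, 1)  from 20·(1,0) + (0,1)
step 1: (21, 1)  from 1·(20,1) + (1,0)
…
step 3: (83, 4)  from 1·(62,3) + (21,1)
…
step 8: (133439, 6435)  from 6·(21794,1051) + (2675,129)
step 9: (155233, 7486)  from 1·(133439,6435) + (21794,1051)
step 10: (599138, 28893)  from 3·(155233,7486) + (133439,6435)
step 11: (754371, 36379)  from 1·(599138,28893) + (155233,7486)
step 12: (2107880, 101651)  from 2·(754371,36379) + (599138,28893)
step 13: (2862251, 138030)  from 1·(2107880,101651) + (754371,36379)
(x₁, y₁) = (2862251, 138030);  2862251² − 430·138030² = 1 ✓

2862251 138030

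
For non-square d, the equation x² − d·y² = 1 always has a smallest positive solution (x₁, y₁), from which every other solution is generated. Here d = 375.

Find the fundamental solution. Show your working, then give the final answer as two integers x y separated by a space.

[19; 2,1,2,1,5,1,2,1,2,38] for √375; ℓ=10 ⇒ convergent index 9
i=0: a=19 ⇒ p=19, q=1
i=1: a=2 ⇒ p=39, q=2
i=2: a=1 ⇒ p=58, q=3
…
i=7: a=2 ⇒ p=4086, q=211
i=8: a=1 ⇒ p=5519, q=285
i=9: a=2 ⇒ p=15124, q=781
fundamental: x₁=15124, y₁=781  (since 228735376 − 375·609961 = 1)

15124 781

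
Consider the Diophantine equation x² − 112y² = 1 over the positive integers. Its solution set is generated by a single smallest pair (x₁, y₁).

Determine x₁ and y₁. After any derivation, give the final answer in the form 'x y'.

127 12

[10; 1,1,2,1,1,20] for √112; ℓ=6 ⇒ convergent index 5
i=0: a=10 ⇒ p=10, q=1
i=1: a=1 ⇒ p=11, q=1
…
i=3: a=2 ⇒ p=53, q=5
i=4: a=1 ⇒ p=74, q=7
i=5: a=1 ⇒ p=127, q=12
fundamental: x₁=127, y₁=12  (since 16129 − 112·144 = 1)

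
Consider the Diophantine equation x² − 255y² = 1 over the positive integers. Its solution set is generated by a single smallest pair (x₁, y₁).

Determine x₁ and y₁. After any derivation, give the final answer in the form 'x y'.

√255 → a₀=15, period (1,30); ℓ=2 even so k=1
k=0  a_k=15  p_k/q_k = 15/1
k=1  a_k=1  p_k/q_k = 16/1
→ (16, 1).  Check: 16²=256, 255·1²=255, difference 1.

16 1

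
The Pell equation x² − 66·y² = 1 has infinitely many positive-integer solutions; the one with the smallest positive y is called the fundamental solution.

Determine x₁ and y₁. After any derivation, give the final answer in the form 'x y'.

√66 → a₀=8, period (8,16); ℓ=2 even so k=1
k=0  a_k=8  p_k/q_k = 8/1
k=1  a_k=8  p_k/q_k = 65/8
→ (65, 8).  Check: 65²=4225, 66·8²=4224, difference 1.

65 8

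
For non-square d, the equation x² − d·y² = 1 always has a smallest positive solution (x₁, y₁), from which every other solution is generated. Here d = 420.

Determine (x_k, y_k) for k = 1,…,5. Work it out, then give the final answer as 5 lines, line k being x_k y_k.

[20; 2,40] for √420; ℓ=2 ⇒ convergent index 1
i=0: a=20 ⇒ p=20, q=1
i=1: a=2 ⇒ p=41, q=2
(x₁, y₁) = (41, 2);  41² − 420·2² = 1 ✓
n=2: (41,2)∘(41,2) = (41·41+420·2·2, 41·2+2·41) = (3361,164)
n=3: (3361,164)∘(41,2) = (41·3361+420·2·164, 41·164+2·3361) = (275561,13446)
n=4: (275561,13446)∘(41,2) = (41·275561+420·2·13446, 41·13446+2·275561) = (22592641,1102408)
n=5: (22592641,1102408)∘(41,2) = (41·22592641+420·2·1102408, 41·1102408+2·22592641) = (1852321001,90384010)

41 2
3361 164
275561 13446
22592641 1102408
1852321001 90384010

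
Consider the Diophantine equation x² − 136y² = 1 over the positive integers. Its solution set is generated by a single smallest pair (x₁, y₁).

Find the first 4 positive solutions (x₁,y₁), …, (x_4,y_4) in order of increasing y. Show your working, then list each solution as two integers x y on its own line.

35 3
2449 210
171395 14697
11995201 1028580

√136 → a₀=11, period (1,1,1,22); ℓ=4 even so k=3
k=0  a_k=11  p_k/q_k = 11/1
k=1  a_k=1  p_k/q_k = 12/1
k=2  a_k=1  p_k/q_k = 23/2
k=3  a_k=1  p_k/q_k = 35/3
fundamental: x₁=35, y₁=3  (since 1225 − 136·9 = 1)
(x_2, y_2) = (35·35 + 136·3·3, 35·3 + 3·35) = (2449, 210)
(x_3, y_3) = (35·2449 + 136·3·210, 35·210 + 3·2449) = (171395, 14697)
(x_4, y_4) = (35·171395 + 136·3·14697, 35·14697 + 3·171395) = (11995201, 1028580)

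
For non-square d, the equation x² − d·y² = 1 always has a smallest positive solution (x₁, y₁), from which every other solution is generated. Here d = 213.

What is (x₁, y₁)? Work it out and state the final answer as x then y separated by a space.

194399 13320

√213 = [14; 1,1,2,6,1,8,1,6,2,1,1,28, …], period ℓ=12 (even) → k=11
i=0: a=14 ⇒ p=14, q=1
…
i=2: a=1 ⇒ p=29, q=2
…
i=7: a=1 ⇒ p=5327, q=365
…
i=10: a=1 ⇒ p=115574, q=7919
i=11: a=1 ⇒ p=194399, q=13320
fundamental: x₁=194399, y₁=13320  (since 37790971201 − 213·177422400 = 1)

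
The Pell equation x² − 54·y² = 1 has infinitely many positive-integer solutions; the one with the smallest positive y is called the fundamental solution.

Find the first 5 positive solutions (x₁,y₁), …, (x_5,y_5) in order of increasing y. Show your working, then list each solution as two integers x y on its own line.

485 66
470449 64020
456335045 62099334
442644523201 60236289960
429364731169925 58429139161866

d=54: √d = [7; 2,1,6,1,2,14] (ℓ=6, even), read p_5/q_5
i=0: a=7 ⇒ p=7, q=1
i=1: a=2 ⇒ p=15, q=2
i=2: a=1 ⇒ p=22, q=3
i=3: a=6 ⇒ p=147, q=20
i=4: a=1 ⇒ p=169, q=23
i=5: a=2 ⇒ p=485, q=66
(x₁, y₁) = (485, 66);  485² − 54·66² = 1 ✓
k=2:  x_2 = 485·485+54·66·66 = 470449,  y_2 = 485·66+66·485 = 64020
k=3:  x_3 = 485·470449+54·66·64020 = 456335045,  y_3 = 485·64020+66·470449 = 62099334
k=4:  x_4 = 485·456335045+54·66·62099334 = 442644523201,  y_4 = 485·62099334+66·456335045 = 60236289960
k=5:  x_5 = 485·442644523201+54·66·60236289960 = 429364731169925,  y_5 = 485·60236289960+66·442644523201 = 58429139161866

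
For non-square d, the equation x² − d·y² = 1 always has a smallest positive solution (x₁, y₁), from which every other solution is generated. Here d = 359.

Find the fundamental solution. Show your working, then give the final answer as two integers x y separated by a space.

d=359: √d = [18; 1,17,1,36] (ℓ=4, even), read p_3/q_3
a_0=18:  p_0=18·1+0=18,  q_0=18·0+1=1
a_1=1:  p_1=1·18+1=19,  q_1=1·1+0=1
a_2=17:  p_2=17·19+18=341,  q_2=17·1+1=18
a_3=1:  p_3=1·341+19=360,  q_3=1·18+1=19
fundamental: x₁=360, y₁=19  (since 129600 − 359·361 = 1)

360 19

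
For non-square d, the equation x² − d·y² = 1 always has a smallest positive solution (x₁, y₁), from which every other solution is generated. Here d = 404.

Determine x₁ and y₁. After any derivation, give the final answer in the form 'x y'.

√404 → a₀=20, period (10,40); ℓ=2 even so k=1
a_0=20:  p_0=20·1+0=20,  q_0=20·0+1=1
a_1=10:  p_1=10·20+1=201,  q_1=10·1+0=10
→ (201, 10).  Check: 201²=40401, 404·10²=40400, difference 1.

201 10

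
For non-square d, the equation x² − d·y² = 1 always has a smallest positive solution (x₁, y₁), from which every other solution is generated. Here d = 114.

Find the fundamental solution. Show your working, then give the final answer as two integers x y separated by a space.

1025 96

√114 = [10; 1,2,10,2,1,20, …], period ℓ=6 (even) → k=5
a_0=10:  p_0=10·1+0=10,  q_0=10·0+1=1
a_1=1:  p_1=1·10+1=11,  q_1=1·1+0=1
a_2=2:  p_2=2·11+10=32,  q_2=2·1+1=3
…
a_4=2:  p_4=2·331+32=694,  q_4=2·31+3=65
a_5=1:  p_5=1·694+331=1025,  q_5=1·65+31=96
→ (1025, 96).  Check: 1025²=1050625, 114·96²=1050624, difference 1.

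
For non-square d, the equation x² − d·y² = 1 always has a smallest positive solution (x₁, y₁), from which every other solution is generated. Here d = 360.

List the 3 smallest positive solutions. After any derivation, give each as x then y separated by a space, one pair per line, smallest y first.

19 1
721 38
27379 1443

√360 → a₀=18, period (1,36); ℓ=2 even so k=1
a_0=18:  p_0=18·1+0=18,  q_0=18·0+1=1
a_1=1:  p_1=1·18+1=19,  q_1=1·1+0=1
(x₁, y₁) = (19, 1);  19² − 360·1² = 1 ✓
k=2:  x_2 = 19·19+360·1·1 = 721,  y_2 = 19·1+1·19 = 38
k=3:  x_3 = 19·721+360·1·38 = 27379,  y_3 = 19·38+1·721 = 1443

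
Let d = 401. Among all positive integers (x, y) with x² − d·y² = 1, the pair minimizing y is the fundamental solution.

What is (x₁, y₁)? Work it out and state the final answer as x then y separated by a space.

801 40

√401 = [20; 40, …], period ℓ=1 (odd) → k=1
k=0  a_k=20  p_k/q_k = 20/1
k=1  a_k=40  p_k/q_k = 801/40
fundamental: x₁=801, y₁=40  (since 641601 − 401·1600 = 1)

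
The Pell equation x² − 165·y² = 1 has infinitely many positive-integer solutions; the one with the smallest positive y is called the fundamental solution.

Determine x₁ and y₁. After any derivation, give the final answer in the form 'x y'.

[12; 1,5,2,5,1,24] for √165; ℓ=6 ⇒ convergent index 5
step 0: (12, 1)  from 12·(1,0) + (0,1)
step 1: (13, 1)  from 1·(12,1) + (1,0)
step 2: (77, 6)  from 5·(13,1) + (12,1)
…
step 4: (912, 71)  from 5·(167,13) + (77,6)
step 5: (1079, 84)  from 1·(912,71) + (167,13)
fundamental: x₁=1079, y₁=84  (since 1164241 − 165·7056 = 1)

1079 84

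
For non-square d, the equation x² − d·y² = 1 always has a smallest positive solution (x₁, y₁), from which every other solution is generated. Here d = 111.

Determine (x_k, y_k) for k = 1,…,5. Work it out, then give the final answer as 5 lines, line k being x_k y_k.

√111 → a₀=10, period (1,1,6,1,1,20); ℓ=6 even so k=5
step 0: (10, 1)  from 10·(1,0) + (0,1)
…
step 2: (21, 2)  from 1·(11,1) + (10,1)
…
step 4: (158, 15)  from 1·(137,13) + (21,2)
step 5: (295, 28)  from 1·(158,15) + (137,13)
→ (295, 28).  Check: 295²=87025, 111·28²=87024, difference 1.
(x_2, y_2) = (295·295 + 111·28·28, 295·28 + 28·295) = (174049, 16520)
(x_3, y_3) = (295·174049 + 111·28·16520, 295·16520 + 28·174049) = (102688615, 9746772)
(x_4, y_4) = (295·102688615 + 111·28·9746772, 295·9746772 + 28·102688615) = (60586108801, 5750578960)
(x_5, y_5) = (295·60586108801 + 111·28·5750578960, 295·5750578960 + 28·60586108801) = (35745701503975, 3392831839628)

295 28
174049 16520
102688615 9746772
60586108801 5750578960
35745701503975 3392831839628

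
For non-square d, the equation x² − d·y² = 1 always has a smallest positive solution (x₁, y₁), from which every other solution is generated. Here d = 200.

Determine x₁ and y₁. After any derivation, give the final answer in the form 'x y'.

d=200: √d = [14; 7,28] (ℓ=2, even), read p_1/q_1
k=0  a_k=14  p_k/q_k = 14/1
k=1  a_k=7  p_k/q_k = 99/7
(x₁, y₁) = (99, 7);  99² − 200·7² = 1 ✓

99 7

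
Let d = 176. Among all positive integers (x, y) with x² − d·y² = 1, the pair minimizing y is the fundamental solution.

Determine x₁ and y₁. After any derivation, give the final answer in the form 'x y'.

199 15

[13; 3,1,3,26] for √176; ℓ=4 ⇒ convergent index 3
a_0=13:  p_0=13·1+0=13,  q_0=13·0+1=1
…
a_2=1:  p_2=1·40+13=53,  q_2=1·3+1=4
a_3=3:  p_3=3·53+40=199,  q_3=3·4+3=15
(x₁, y₁) = (199, 15);  199² − 176·15² = 1 ✓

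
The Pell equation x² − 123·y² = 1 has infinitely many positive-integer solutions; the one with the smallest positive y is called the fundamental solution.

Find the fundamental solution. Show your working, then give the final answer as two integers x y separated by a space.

122 11

√123 = [11; 11,22, …], period ℓ=2 (even) → k=1
a_0=11:  p_0=11·1+0=11,  q_0=11·0+1=1
a_1=11:  p_1=11·11+1=122,  q_1=11·1+0=11
→ (122, 11).  Check: 122²=14884, 123·11²=14883, difference 1.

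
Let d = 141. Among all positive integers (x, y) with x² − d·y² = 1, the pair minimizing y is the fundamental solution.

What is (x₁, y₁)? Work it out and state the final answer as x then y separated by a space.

95 8

d=141: √d = [11; 1,6,1,22] (ℓ=4, even), read p_3/q_3
i=0: a=11 ⇒ p=11, q=1
…
i=2: a=6 ⇒ p=83, q=7
i=3: a=1 ⇒ p=95, q=8
fundamental: x₁=95, y₁=8  (since 9025 − 141·64 = 1)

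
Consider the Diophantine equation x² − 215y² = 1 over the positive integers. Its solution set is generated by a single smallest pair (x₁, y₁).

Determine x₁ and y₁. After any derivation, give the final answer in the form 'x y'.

[14; 1,1,1,28] for √215; ℓ=4 ⇒ convergent index 3
i=0: a=14 ⇒ p=14, q=1
…
i=2: a=1 ⇒ p=29, q=2
i=3: a=1 ⇒ p=44, q=3
fundamental: x₁=44, y₁=3  (since 1936 − 215·9 = 1)

44 3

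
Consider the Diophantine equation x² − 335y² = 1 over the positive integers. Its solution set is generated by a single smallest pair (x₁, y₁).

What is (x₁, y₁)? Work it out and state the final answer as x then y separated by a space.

[18; 3,3,3,36] for √335; ℓ=4 ⇒ convergent index 3
a_0=18:  p_0=18·1+0=18,  q_0=18·0+1=1
a_1=3:  p_1=3·18+1=55,  q_1=3·1+0=3
a_2=3:  p_2=3·55+18=183,  q_2=3·3+1=10
a_3=3:  p_3=3·183+55=604,  q_3=3·10+3=33
fundamental: x₁=604, y₁=33  (since 364816 − 335·1089 = 1)

604 33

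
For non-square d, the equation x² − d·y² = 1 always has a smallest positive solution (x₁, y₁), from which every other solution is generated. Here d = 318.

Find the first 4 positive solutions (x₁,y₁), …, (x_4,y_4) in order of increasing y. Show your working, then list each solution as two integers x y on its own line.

107 6
22897 1284
4899851 274770
1048545217 58799496

√318 = [17; 1,4,1,34, …], period ℓ=4 (even) → k=3
k=0  a_k=17  p_k/q_k = 17/1
…
k=2  a_k=4  p_k/q_k = 89/5
k=3  a_k=1  p_k/q_k = 107/6
fundamental: x₁=107, y₁=6  (since 11449 − 318·36 = 1)
(x_2, y_2) = (107·107 + 318·6·6, 107·6 + 6·107) = (22897, 1284)
(x_3, y_3) = (107·22897 + 318·6·1284, 107·1284 + 6·22897) = (4899851, 274770)
(x_4, y_4) = (107·4899851 + 318·6·274770, 107·274770 + 6·4899851) = (1048545217, 58799496)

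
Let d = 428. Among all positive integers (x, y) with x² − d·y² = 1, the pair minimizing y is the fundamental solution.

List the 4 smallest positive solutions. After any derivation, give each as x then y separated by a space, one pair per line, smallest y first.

√428 = [20; 1,2,4,1,5,10,5,1,4,2,1,40, …], period ℓ=12 (even) → k=11
step 0: (20, 1)  from 20·(1,0) + (0,1)
…
step 3: (269, 13)  from 4·(62,3) + (21,1)
step 4: (331, 16)  from 1·(269,13) + (62,3)
…
step 7: (99779, 4823)  from 5·(19571,946) + (1924,93)
step 8: (119350, 5769)  from 1·(99779,4823) + (19571,946)
…
step 10: (1273708, 61567)  from 2·(577179,27899) + (119350,5769)
step 11: (1850887, 89466)  from 1·(1273708,61567) + (577179,27899)
(x₁, y₁) = (1850887, 89466);  1850887² − 428·89466² = 1 ✓
(1850887+89466√428)^2 = 6851565373537 + 331182912684√428
(1850887+89466√428)^3 = 25362946559057703751 + 1225964295417811950√428
(1850887+89466√428)^4 = 93887896135702420679780737 + 4538242753705644230486616√428

1850887 89466
6851565373537 331182912684
25362946559057703751 1225964295417811950
93887896135702420679780737 4538242753705644230486616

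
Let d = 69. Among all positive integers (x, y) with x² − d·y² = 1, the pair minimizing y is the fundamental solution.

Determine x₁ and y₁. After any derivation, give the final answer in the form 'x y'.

√69 → a₀=8, period (3,3,1,4,1,3,3,16); ℓ=8 even so k=7
a_0=8:  p_0=8·1+0=8,  q_0=8·0+1=1
a_1=3:  p_1=3·8+1=25,  q_1=3·1+0=3
…
a_3=1:  p_3=1·83+25=108,  q_3=1·10+3=13
a_4=4:  p_4=4·108+83=515,  q_4=4·13+10=62
…
a_6=3:  p_6=3·623+515=2384,  q_6=3·75+62=287
a_7=3:  p_7=3·2384+623=7775,  q_7=3·287+75=936
fundamental: x₁=7775, y₁=936  (since 60450625 − 69·876096 = 1)

7775 936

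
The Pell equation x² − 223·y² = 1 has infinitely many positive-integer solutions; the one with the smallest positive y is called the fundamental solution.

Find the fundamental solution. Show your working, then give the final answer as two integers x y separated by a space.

d=223: √d = [14; 1,13,1,28] (ℓ=4, even), read p_3/q_3
i=0: a=14 ⇒ p=14, q=1
i=1: a=1 ⇒ p=15, q=1
i=2: a=13 ⇒ p=209, q=14
i=3: a=1 ⇒ p=224, q=15
fundamental: x₁=224, y₁=15  (since 50176 − 223·225 = 1)

224 15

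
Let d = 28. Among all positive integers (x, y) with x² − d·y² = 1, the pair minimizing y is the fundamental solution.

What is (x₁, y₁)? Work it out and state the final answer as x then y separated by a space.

127 24

d=28: √d = [5; 3,2,3,10] (ℓ=4, even), read p_3/q_3
a_0=5:  p_0=5·1+0=5,  q_0=5·0+1=1
a_1=3:  p_1=3·5+1=16,  q_1=3·1+0=3
a_2=2:  p_2=2·16+5=37,  q_2=2·3+1=7
a_3=3:  p_3=3·37+16=127,  q_3=3·7+3=24
→ (127, 24).  Check: 127²=16129, 28·24²=16128, difference 1.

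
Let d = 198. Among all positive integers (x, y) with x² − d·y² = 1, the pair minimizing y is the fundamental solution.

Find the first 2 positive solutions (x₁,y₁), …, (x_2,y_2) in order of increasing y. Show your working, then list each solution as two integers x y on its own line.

197 14
77617 5516

√198 → a₀=14, period (14,28); ℓ=2 even so k=1
k=0  a_k=14  p_k/q_k = 14/1
k=1  a_k=14  p_k/q_k = 197/14
→ (197, 14).  Check: 197²=38809, 198·14²=38808, difference 1.
n=2: (197,14)∘(197,14) = (197·197+198·14·14, 197·14+14·197) = (77617,5516)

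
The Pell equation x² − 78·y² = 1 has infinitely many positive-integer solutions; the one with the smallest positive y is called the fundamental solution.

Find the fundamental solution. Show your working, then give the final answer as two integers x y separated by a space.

[8; 1,4,1,16] for √78; ℓ=4 ⇒ convergent index 3
i=0: a=8 ⇒ p=8, q=1
…
i=2: a=4 ⇒ p=44, q=5
i=3: a=1 ⇒ p=53, q=6
→ (53, 6).  Check: 53²=2809, 78·6²=2808, difference 1.

53 6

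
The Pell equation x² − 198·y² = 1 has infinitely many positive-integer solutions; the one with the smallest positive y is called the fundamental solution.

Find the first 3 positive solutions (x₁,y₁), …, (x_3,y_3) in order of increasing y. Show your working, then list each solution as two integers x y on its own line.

197 14
77617 5516
30580901 2173290

√198 = [14; 14,28, …], period ℓ=2 (even) → k=1
a_0=14:  p_0=14·1+0=14,  q_0=14·0+1=1
a_1=14:  p_1=14·14+1=197,  q_1=14·1+0=14
fundamental: x₁=197, y₁=14  (since 38809 − 198·196 = 1)
k=2:  x_2 = 197·197+198·14·14 = 77617,  y_2 = 197·14+14·197 = 5516
k=3:  x_3 = 197·77617+198·14·5516 = 30580901,  y_3 = 197·5516+14·77617 = 2173290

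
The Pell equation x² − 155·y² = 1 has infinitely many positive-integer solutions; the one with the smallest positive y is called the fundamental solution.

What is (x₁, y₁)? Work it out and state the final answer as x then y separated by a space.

√155 = [12; 2,4,2,24, …], period ℓ=4 (even) → k=3
k=0  a_k=12  p_k/q_k = 12/1
…
k=2  a_k=4  p_k/q_k = 112/9
k=3  a_k=2  p_k/q_k = 249/20
fundamental: x₁=249, y₁=20  (since 62001 − 155·400 = 1)

249 20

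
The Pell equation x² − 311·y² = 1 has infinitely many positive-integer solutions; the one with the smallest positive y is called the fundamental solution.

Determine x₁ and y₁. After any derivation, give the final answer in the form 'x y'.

[17; 1,1,1,2,1,…,1,1,34] for √311; ℓ=16 ⇒ convergent index 15
k=0  a_k=17  p_k/q_k = 17/1
k=1  a_k=1  p_k/q_k = 18/1
k=2  a_k=1  p_k/q_k = 35/2
k=3  a_k=1  p_k/q_k = 53/3
k=4  a_k=2  p_k/q_k = 141/8
k=5  a_k=1  p_k/q_k = 194/11
…
k=7  a_k=3  p_k/q_k = 4109/233
k=8  a_k=17  p_k/q_k = 71158/4035
k=9  a_k=3  p_k/q_k = 217583/12338
…
k=12  a_k=2  p_k/q_k = 4565134/258865
k=13  a_k=1  p_k/q_k = 6159373/349266
k=14  a_k=1  p_k/q_k = 10724507/608131
k=15  a_k=1  p_k/q_k = 16883880/957397
(x₁, y₁) = (16883880, 957397);  16883880² − 311·957397² = 1 ✓

16883880 957397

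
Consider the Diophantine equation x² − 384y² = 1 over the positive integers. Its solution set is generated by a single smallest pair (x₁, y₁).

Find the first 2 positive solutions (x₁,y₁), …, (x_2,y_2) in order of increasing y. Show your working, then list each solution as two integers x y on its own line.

d=384: √d = [19; 1,1,2,9,2,1,1,38] (ℓ=8, even), read p_7/q_7
step 0: (19, 1)  from 19·(1,0) + (0,1)
…
step 2: (39, 2)  from 1·(20,1) + (19,1)
…
step 4: (921, 47)  from 9·(98,5) + (39,2)
…
step 6: (2861, 146)  from 1·(1940,99) + (921,47)
step 7: (4801, 245)  from 1·(2861,146) + (1940,99)
fundamental: x₁=4801, y₁=245  (since 23049601 − 384·60025 = 1)
k=2:  x_2 = 4801·4801+384·245·245 = 46099201,  y_2 = 4801·245+245·4801 = 2352490

4801 245
46099201 2352490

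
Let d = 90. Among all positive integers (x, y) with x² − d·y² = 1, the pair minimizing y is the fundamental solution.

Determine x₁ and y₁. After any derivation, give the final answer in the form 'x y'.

√90 = [9; 2,18, …], period ℓ=2 (even) → k=1
i=0: a=9 ⇒ p=9, q=1
i=1: a=2 ⇒ p=19, q=2
→ (19, 2).  Check: 19²=361, 90·2²=360, difference 1.

19 2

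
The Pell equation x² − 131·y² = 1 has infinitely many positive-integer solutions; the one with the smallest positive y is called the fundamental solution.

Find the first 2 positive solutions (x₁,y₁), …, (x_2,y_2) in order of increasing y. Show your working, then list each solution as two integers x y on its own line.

10610 927
225144199 19670940

d=131: √d = [11; 2,4,11,4,2,22] (ℓ=6, even), read p_5/q_5
i=0: a=11 ⇒ p=11, q=1
…
i=4: a=4 ⇒ p=4727, q=413
i=5: a=2 ⇒ p=10610, q=927
fundamental: x₁=10610, y₁=927  (since 112572100 − 131·859329 = 1)
(x_2, y_2) = (10610·10610 + 131·927·927, 10610·927 + 927·10610) = (225144199, 19670940)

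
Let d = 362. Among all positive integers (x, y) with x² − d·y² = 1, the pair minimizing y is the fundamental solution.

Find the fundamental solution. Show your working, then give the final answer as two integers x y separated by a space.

723 38

√362 = [19; 38, …], period ℓ=1 (odd) → k=1
i=0: a=19 ⇒ p=19, q=1
i=1: a=38 ⇒ p=723, q=38
→ (723, 38).  Check: 723²=522729, 362·38²=522728, difference 1.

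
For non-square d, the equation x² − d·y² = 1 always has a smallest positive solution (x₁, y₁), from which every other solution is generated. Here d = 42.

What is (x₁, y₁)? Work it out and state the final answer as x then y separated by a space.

13 2

d=42: √d = [6; 2,12] (ℓ=2, even), read p_1/q_1
k=0  a_k=6  p_k/q_k = 6/1
k=1  a_k=2  p_k/q_k = 13/2
fundamental: x₁=13, y₁=2  (since 169 − 42·4 = 1)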